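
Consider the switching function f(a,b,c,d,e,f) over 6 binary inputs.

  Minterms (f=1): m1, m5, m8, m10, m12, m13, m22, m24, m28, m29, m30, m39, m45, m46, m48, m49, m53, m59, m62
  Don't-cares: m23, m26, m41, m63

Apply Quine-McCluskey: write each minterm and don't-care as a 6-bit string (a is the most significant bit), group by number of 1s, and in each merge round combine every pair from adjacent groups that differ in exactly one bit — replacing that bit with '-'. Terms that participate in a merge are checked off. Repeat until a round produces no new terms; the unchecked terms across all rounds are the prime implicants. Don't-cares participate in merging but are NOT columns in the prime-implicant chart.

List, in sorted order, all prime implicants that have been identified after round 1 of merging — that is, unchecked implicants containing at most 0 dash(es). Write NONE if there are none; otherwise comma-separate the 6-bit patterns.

size-2^0 implicants → 000001(✓)  000101(✓)  001000(✓)  001010(✓)  001100(✓)  001101(✓)  010110(✓)  010111(✓)  011000(✓)  011010(✓)  011100(✓)  011101(✓)  011110(✓)  100111  101001(✓)  101101(✓)  101110(✓)  110000(✓)  110001(✓)  110101(✓)  111011(✓)  111110(✓)  111111(✓)
size-2^1 implicants → -01101  -11110  0-1000(✓)  0-1010(✓)  0-1100(✓)  0-1101(✓)  00-101  000-01  001-00(✓)  0010-0(✓)  00110-(✓)  01-110  01011-  011-00(✓)  011-10(✓)  0110-0(✓)  0111-0(✓)  01110-(✓)  1-1110  101-01  110-01  11000-  111-11  11111-
size-2^2 implicants → 0-1-00  0-10-0  0-110-  011--0
Unchecked terms (primes): -01101, -11110, 0-1-00, 0-10-0, 0-110-, 00-101, 000-01, 01-110, 01011-, 011--0, 1-1110, 100111, 101-01, 110-01, 11000-, 111-11, 11111-

100111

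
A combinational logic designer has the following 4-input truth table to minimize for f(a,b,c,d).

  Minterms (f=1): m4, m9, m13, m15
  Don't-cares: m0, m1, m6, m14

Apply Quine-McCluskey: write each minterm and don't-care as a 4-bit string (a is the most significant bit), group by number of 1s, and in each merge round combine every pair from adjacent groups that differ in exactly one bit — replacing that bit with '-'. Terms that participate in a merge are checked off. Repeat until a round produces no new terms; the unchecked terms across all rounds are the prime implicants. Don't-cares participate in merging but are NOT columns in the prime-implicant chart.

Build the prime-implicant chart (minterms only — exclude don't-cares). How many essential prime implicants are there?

0

[col 0] 0000*, 0001*, 0100*, 0110*, 1001*, 1101*, 1110*, 1111*
[col 1] -001, -110, 0-00, 000-, 01-0, 1-01, 11-1, 111-
Prime implicants: -001, -110, 0-00, 000-, 01-0, 1-01, 11-1, 111-
PI chart (minterm → PIs covering it):
  4 | 0-00,01-0
  9 | -001,1-01
  13 | 1-01,11-1
  15 | 11-1,111-
(no essential prime implicants)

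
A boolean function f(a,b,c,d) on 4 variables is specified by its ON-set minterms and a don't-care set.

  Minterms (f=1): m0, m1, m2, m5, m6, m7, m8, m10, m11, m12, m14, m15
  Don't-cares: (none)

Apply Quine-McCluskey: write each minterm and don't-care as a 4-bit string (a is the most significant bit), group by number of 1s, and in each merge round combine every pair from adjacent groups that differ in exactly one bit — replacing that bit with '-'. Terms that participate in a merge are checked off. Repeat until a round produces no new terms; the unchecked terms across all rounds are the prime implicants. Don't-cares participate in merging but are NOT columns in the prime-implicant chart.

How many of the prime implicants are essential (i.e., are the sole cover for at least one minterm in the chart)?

[col 0] 0000*, 0001*, 0010*, 0101*, 0110*, 0111*, 1000*, 1010*, 1011*, 1100*, 1110*, 1111*
[col 1] -000*, -010*, -110*, -111*, 0-01, 0-10*, 00-0*, 000-, 01-1, 011-*, 1-00*, 1-10*, 1-11*, 10-0*, 101-*, 11-0*, 111-*
[col 2] --10, -0-0, -11-, 1--0, 1-1-
Prime implicants: --10, -0-0, -11-, 0-01, 000-, 01-1, 1--0, 1-1-
PI chart (minterm → PIs covering it):
  0 | -0-0,000-
  1 | 0-01,000-
  2 | --10,-0-0
  5 | 0-01,01-1
  6 | --10,-11-
  7 | -11-,01-1
  8 | -0-0,1--0
  10 | --10,-0-0,1--0,1-1-
  11 | 1-1-  (sole → essential)
  12 | 1--0  (sole → essential)
  14 | --10,-11-,1--0,1-1-
  15 | -11-,1-1-
Essential prime implicants: 1--0, 1-1-

2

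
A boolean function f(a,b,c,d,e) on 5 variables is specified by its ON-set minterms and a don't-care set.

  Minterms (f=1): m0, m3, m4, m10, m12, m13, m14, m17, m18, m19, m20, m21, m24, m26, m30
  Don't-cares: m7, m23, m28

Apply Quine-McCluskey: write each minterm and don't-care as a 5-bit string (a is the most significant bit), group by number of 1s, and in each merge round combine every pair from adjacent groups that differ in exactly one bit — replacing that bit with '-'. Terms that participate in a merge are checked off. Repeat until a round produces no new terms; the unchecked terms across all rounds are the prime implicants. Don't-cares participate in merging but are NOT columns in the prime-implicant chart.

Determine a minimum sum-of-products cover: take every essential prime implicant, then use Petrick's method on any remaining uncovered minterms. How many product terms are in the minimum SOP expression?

size-2^0 implicants → 00000(✓)  00011(✓)  00100(✓)  00111(✓)  01010(✓)  01100(✓)  01101(✓)  01110(✓)  10001(✓)  10010(✓)  10011(✓)  10100(✓)  10101(✓)  10111(✓)  11000(✓)  11010(✓)  11100(✓)  11110(✓)
size-2^1 implicants → -0011(✓)  -0100(✓)  -0111(✓)  -1010(✓)  -1100(✓)  -1110(✓)  0-100(✓)  00-00  00-11(✓)  01-10(✓)  011-0(✓)  0110-  1-010  1-100(✓)  10-01(✓)  10-11(✓)  100-1(✓)  1001-  101-1(✓)  1010-  11-00(✓)  11-10(✓)  110-0(✓)  111-0(✓)
size-2^2 implicants → --100  -0-11  -1-10  -11-0  10--1  11--0
Unchecked terms (primes): --100, -0-11, -1-10, -11-0, 00-00, 0110-, 1-010, 10--1, 1001-, 1010-, 11--0
Minterm coverage:
  m0 ⊆ 00-00 [E]
  m3 ⊆ -0-11 [E]
  m4 ⊆ --100,00-00
  m10 ⊆ -1-10 [E]
  m12 ⊆ --100,-11-0,0110-
  m13 ⊆ 0110- [E]
  m14 ⊆ -1-10,-11-0
  m17 ⊆ 10--1 [E]
  m18 ⊆ 1-010,1001-
  m19 ⊆ -0-11,10--1,1001-
  m20 ⊆ --100,1010-
  m21 ⊆ 10--1,1010-
  m24 ⊆ 11--0 [E]
  m26 ⊆ -1-10,1-010,11--0
  m30 ⊆ -1-10,-11-0,11--0
E = {-0-11, -1-10, 00-00, 0110-, 10--1, 11--0}
Petrick residual → --100, 1-010
Cover = cd'e' + b'de + bde' + a'b'd'e' + a'bcd' + ac'de' + ab'e + abe'  |cover|=8

8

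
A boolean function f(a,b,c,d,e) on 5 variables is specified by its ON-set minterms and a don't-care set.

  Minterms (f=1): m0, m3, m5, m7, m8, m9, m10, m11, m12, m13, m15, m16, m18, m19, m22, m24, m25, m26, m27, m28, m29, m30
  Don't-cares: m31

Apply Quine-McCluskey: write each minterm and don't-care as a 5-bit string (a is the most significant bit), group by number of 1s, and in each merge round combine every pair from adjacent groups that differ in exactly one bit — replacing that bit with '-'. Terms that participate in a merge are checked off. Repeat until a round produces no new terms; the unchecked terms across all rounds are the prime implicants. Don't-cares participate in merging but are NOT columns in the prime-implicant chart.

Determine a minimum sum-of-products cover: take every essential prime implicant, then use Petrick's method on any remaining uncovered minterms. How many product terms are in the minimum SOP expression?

6

size-2^0 implicants → 00000(✓)  00011(✓)  00101(✓)  00111(✓)  01000(✓)  01001(✓)  01010(✓)  01011(✓)  01100(✓)  01101(✓)  01111(✓)  10000(✓)  10010(✓)  10011(✓)  10110(✓)  11000(✓)  11001(✓)  11010(✓)  11011(✓)  11100(✓)  11101(✓)  11110(✓)  11111(✓)
size-2^1 implicants → -0000(✓)  -0011(✓)  -1000(✓)  -1001(✓)  -1010(✓)  -1011(✓)  -1100(✓)  -1101(✓)  -1111(✓)  0-000(✓)  0-011(✓)  0-101(✓)  0-111(✓)  00-11(✓)  001-1(✓)  01-00(✓)  01-01(✓)  01-11(✓)  010-0(✓)  010-1(✓)  0100-(✓)  0101-(✓)  011-1(✓)  0110-(✓)  1-000(✓)  1-010(✓)  1-011(✓)  1-110(✓)  10-10(✓)  100-0(✓)  1001-(✓)  11-00(✓)  11-01(✓)  11-10(✓)  11-11(✓)  110-0(✓)  110-1(✓)  1100-(✓)  1101-(✓)  111-0(✓)  111-1(✓)  1110-(✓)  1111-(✓)
size-2^2 implicants → --000  --011  -1-00(✓)  -1-01(✓)  -1-11(✓)  -10-0(✓)  -10-1(✓)  -100-(✓)  -101-(✓)  -11-1(✓)  -110-(✓)  0--11  0-1-1  01--1(✓)  01-0-(✓)  010--(✓)  1--10  1-0-0  1-01-  11--0(✓)  11--1(✓)  11-0-(✓)  11-1-(✓)  110--(✓)  111--(✓)
size-2^3 implicants → -1--1  -1-0-  -10--  11---
Unchecked terms (primes): --000, --011, -1--1, -1-0-, -10--, 0--11, 0-1-1, 1--10, 1-0-0, 1-01-, 11---
Minterm coverage:
  m0 ⊆ --000 [E]
  m3 ⊆ --011,0--11
  m5 ⊆ 0-1-1 [E]
  m7 ⊆ 0--11,0-1-1
  m8 ⊆ --000,-1-0-,-10--
  m9 ⊆ -1--1,-1-0-,-10--
  m10 ⊆ -10-- [E]
  m11 ⊆ --011,-1--1,-10--,0--11
  m12 ⊆ -1-0- [E]
  m13 ⊆ -1--1,-1-0-,0-1-1
  m15 ⊆ -1--1,0--11,0-1-1
  m16 ⊆ --000,1-0-0
  m18 ⊆ 1--10,1-0-0,1-01-
  m19 ⊆ --011,1-01-
  m22 ⊆ 1--10 [E]
  m24 ⊆ --000,-1-0-,-10--,1-0-0,11---
  m25 ⊆ -1--1,-1-0-,-10--,11---
  m26 ⊆ -10--,1--10,1-0-0,1-01-,11---
  m27 ⊆ --011,-1--1,-10--,1-01-,11---
  m28 ⊆ -1-0-,11---
  m29 ⊆ -1--1,-1-0-,11---
  m30 ⊆ 1--10,11---
E = {--000, -1-0-, -10--, 0-1-1, 1--10}
Petrick residual → --011
Cover = c'd'e' + c'de + bd' + bc' + a'ce + ade'  |cover|=6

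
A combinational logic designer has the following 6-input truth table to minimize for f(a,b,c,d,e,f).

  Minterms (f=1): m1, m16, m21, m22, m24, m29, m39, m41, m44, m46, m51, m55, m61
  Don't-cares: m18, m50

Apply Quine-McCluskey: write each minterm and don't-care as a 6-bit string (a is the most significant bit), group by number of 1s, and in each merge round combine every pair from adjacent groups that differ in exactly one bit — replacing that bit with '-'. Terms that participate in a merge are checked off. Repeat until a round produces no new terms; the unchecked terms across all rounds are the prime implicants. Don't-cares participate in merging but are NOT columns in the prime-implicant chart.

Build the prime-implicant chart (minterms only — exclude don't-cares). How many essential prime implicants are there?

8

[col 0] 000001, 010000*, 010010*, 010101*, 010110*, 011000*, 011101*, 100111*, 101001, 101100*, 101110*, 110010*, 110011*, 110111*, 111101*
[col 1] -10010, -11101, 01-000, 01-101, 010-10, 0100-0, 1-0111, 1011-0, 110-11, 11001-
Prime implicants: -10010, -11101, 000001, 01-000, 01-101, 010-10, 0100-0, 1-0111, 101001, 1011-0, 110-11, 11001-
PI chart (minterm → PIs covering it):
  1 | 000001  (sole → essential)
  16 | 01-000,0100-0
  21 | 01-101  (sole → essential)
  22 | 010-10  (sole → essential)
  24 | 01-000  (sole → essential)
  29 | -11101,01-101
  39 | 1-0111  (sole → essential)
  41 | 101001  (sole → essential)
  44 | 1011-0  (sole → essential)
  46 | 1011-0  (sole → essential)
  51 | 110-11,11001-
  55 | 1-0111,110-11
  61 | -11101  (sole → essential)
Essential prime implicants: -11101, 000001, 01-000, 01-101, 010-10, 1-0111, 101001, 1011-0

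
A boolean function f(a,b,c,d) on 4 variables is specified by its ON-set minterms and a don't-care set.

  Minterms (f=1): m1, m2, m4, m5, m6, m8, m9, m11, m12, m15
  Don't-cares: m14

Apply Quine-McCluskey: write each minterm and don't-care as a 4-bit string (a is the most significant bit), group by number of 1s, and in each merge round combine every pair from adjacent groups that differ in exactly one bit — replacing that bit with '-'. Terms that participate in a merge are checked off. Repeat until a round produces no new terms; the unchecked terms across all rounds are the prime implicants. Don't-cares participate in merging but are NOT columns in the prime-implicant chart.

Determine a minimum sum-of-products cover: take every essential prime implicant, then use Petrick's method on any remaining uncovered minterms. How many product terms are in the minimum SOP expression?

size-2^0 implicants → 0001(✓)  0010(✓)  0100(✓)  0101(✓)  0110(✓)  1000(✓)  1001(✓)  1011(✓)  1100(✓)  1110(✓)  1111(✓)
size-2^1 implicants → -001  -100(✓)  -110(✓)  0-01  0-10  01-0(✓)  010-  1-00  1-11  10-1  100-  11-0(✓)  111-
size-2^2 implicants → -1-0
Unchecked terms (primes): -001, -1-0, 0-01, 0-10, 010-, 1-00, 1-11, 10-1, 100-, 111-
Minterm coverage:
  m1 ⊆ -001,0-01
  m2 ⊆ 0-10 [E]
  m4 ⊆ -1-0,010-
  m5 ⊆ 0-01,010-
  m6 ⊆ -1-0,0-10
  m8 ⊆ 1-00,100-
  m9 ⊆ -001,10-1,100-
  m11 ⊆ 1-11,10-1
  m12 ⊆ -1-0,1-00
  m15 ⊆ 1-11,111-
E = {0-10}
Petrick residual → -001, 010-, 1-00, 1-11
Cover = b'c'd + a'cd' + a'bc' + ac'd' + acd  |cover|=5

5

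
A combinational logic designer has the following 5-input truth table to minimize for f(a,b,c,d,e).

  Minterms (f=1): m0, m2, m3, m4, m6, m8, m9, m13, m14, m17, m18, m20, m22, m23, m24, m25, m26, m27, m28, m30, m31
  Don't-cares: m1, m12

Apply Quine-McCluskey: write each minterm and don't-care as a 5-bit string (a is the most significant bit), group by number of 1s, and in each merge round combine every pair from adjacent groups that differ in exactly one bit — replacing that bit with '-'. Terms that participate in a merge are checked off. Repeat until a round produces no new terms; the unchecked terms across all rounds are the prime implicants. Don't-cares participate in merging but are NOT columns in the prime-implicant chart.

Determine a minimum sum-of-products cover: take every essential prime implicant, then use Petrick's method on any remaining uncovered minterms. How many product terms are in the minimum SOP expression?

Round 0: 00000✓ 00001✓ 00010✓ 00011✓ 00100✓ 00110✓ 01000✓ 01001✓ 01100✓ 01101✓ 01110✓ 10001✓ 10010✓ 10100✓ 10110✓ 10111✓ 11000✓ 11001✓ 11010✓ 11011✓ 11100✓ 11110✓ 11111✓
Round 1: -0001✓ -0010✓ -0100✓ -0110✓ -1000✓ -1001✓ -1100✓ -1110✓ 0-000✓ 0-001✓ 0-100✓ 0-110✓ 00-00✓ 00-10✓ 000-0✓ 000-1✓ 0000-✓ 0001-✓ 001-0✓ 01-00✓ 01-01✓ 0100-✓ 011-0✓ 0110-✓ 1-001✓ 1-010✓ 1-100✓ 1-110✓ 1-111✓ 10-10✓ 101-0✓ 1011-✓ 11-00✓ 11-10✓ 11-11✓ 110-0✓ 110-1✓ 1100-✓ 1101-✓ 111-0✓ 1111-✓
Round 2: --001 --100✓ --110✓ -0-10 -01-0✓ -1-00 -100- -11-0✓ 0--00 0-00- 0-1-0✓ 00--0 000-- 01-0- 1--10 1-1-0✓ 1-11- 11--0 11-1- 110--
Round 3: --1-0
PIs = {--001, --1-0, -0-10, -1-00, -100-, 0--00, 0-00-, 00--0, 000--, 01-0-, 1--10, 1-11-, 11--0, 11-1-, 110--}
Coverage chart:
  m0: 0--00,0-00-,00--0,000--
  m2: -0-10,00--0,000--
  m3: 000-- ←essential
  m4: --1-0,0--00,00--0
  m6: --1-0,-0-10,00--0
  m8: -1-00,-100-,0--00,0-00-,01-0-
  m9: --001,-100-,0-00-,01-0-
  m13: 01-0- ←essential
  m14: --1-0 ←essential
  m17: --001 ←essential
  m18: -0-10,1--10
  m20: --1-0 ←essential
  m22: --1-0,-0-10,1--10,1-11-
  m23: 1-11- ←essential
  m24: -1-00,-100-,11--0,110--
  m25: --001,-100-,110--
  m26: 1--10,11--0,11-1-,110--
  m27: 11-1-,110--
  m28: --1-0,-1-00,11--0
  m30: --1-0,1--10,1-11-,11--0,11-1-
  m31: 1-11-,11-1-
Essential: --001, --1-0, 000--, 01-0-, 1-11-
Petrick residual → -0-10, 110--
Min cover (7 terms): c'd'e + ce' + b'de' + a'b'c' + a'bd' + acd + abc'

7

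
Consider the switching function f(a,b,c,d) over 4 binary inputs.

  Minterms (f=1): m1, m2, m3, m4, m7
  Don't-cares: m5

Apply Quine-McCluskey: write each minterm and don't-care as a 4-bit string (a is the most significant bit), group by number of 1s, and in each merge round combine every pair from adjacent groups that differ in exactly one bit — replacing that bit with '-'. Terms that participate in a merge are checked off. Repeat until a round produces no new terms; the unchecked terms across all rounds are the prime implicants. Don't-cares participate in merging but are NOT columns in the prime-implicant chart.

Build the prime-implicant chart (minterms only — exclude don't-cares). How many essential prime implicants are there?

size-2^0 implicants → 0001(✓)  0010(✓)  0011(✓)  0100(✓)  0101(✓)  0111(✓)
size-2^1 implicants → 0-01(✓)  0-11(✓)  00-1(✓)  001-  01-1(✓)  010-
size-2^2 implicants → 0--1
Unchecked terms (primes): 0--1, 001-, 010-
Minterm coverage:
  m1 ⊆ 0--1 [E]
  m2 ⊆ 001- [E]
  m3 ⊆ 0--1,001-
  m4 ⊆ 010- [E]
  m7 ⊆ 0--1 [E]
E = {0--1, 001-, 010-}

3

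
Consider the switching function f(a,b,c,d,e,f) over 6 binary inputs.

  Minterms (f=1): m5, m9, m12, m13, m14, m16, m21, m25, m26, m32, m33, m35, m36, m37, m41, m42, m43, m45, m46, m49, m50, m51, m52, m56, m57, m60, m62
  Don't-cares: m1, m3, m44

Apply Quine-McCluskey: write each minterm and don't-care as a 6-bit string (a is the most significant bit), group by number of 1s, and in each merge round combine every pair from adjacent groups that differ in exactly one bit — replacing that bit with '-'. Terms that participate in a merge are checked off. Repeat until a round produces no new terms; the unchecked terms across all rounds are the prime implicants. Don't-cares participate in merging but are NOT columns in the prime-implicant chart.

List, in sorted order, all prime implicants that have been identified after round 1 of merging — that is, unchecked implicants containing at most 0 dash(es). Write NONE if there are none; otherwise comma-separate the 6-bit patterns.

010000, 011010

size-2^0 implicants → 000001(✓)  000011(✓)  000101(✓)  001001(✓)  001100(✓)  001101(✓)  001110(✓)  010000  010101(✓)  011001(✓)  011010  100000(✓)  100001(✓)  100011(✓)  100100(✓)  100101(✓)  101001(✓)  101010(✓)  101011(✓)  101100(✓)  101101(✓)  101110(✓)  110001(✓)  110010(✓)  110011(✓)  110100(✓)  111000(✓)  111001(✓)  111100(✓)  111110(✓)
size-2^1 implicants → -00001(✓)  -00011(✓)  -00101(✓)  -01001(✓)  -01100(✓)  -01101(✓)  -01110(✓)  -11001(✓)  0-0101  0-1001(✓)  00-001(✓)  00-101(✓)  000-01(✓)  0000-1(✓)  001-01(✓)  0011-0(✓)  00110-(✓)  1-0001(✓)  1-0011(✓)  1-0100(✓)  1-1001(✓)  1-1100(✓)  1-1110(✓)  10-001(✓)  10-011(✓)  10-100(✓)  10-101(✓)  100-00(✓)  100-01(✓)  1000-1(✓)  10000-(✓)  10010-(✓)  101-01(✓)  101-10  1010-1(✓)  10101-  1011-0(✓)  10110-(✓)  11-001(✓)  11-100(✓)  1100-1(✓)  11001-  111-00  11100-  1111-0(✓)
size-2^2 implicants → --1001  -0-001(✓)  -0-101(✓)  -00-01(✓)  -000-1  -01-01(✓)  -011-0  -0110-  00--01(✓)  1--001  1--100  1-00-1  1-11-0  10--01(✓)  10-0-1  10-10-  100-0-
size-2^3 implicants → -0--01
Unchecked terms (primes): --1001, -0--01, -000-1, -011-0, -0110-, 0-0101, 010000, 011010, 1--001, 1--100, 1-00-1, 1-11-0, 10-0-1, 10-10-, 100-0-, 101-10, 10101-, 11001-, 111-00, 11100-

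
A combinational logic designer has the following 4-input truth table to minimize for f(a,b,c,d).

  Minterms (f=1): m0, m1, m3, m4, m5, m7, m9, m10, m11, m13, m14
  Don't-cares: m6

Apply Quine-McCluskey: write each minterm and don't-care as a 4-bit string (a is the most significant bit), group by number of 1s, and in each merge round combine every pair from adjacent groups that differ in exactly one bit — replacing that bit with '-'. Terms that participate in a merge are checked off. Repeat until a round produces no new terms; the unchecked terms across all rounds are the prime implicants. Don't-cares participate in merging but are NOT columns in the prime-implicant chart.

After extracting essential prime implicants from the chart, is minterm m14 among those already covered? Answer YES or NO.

NO

Round 0: 0000✓ 0001✓ 0011✓ 0100✓ 0101✓ 0110✓ 0111✓ 1001✓ 1010✓ 1011✓ 1101✓ 1110✓
Round 1: -001✓ -011✓ -101✓ -110 0-00✓ 0-01✓ 0-11✓ 00-1✓ 000-✓ 01-0✓ 01-1✓ 010-✓ 011-✓ 1-01✓ 1-10 10-1✓ 101-
Round 2: --01 -0-1 0--1 0-0- 01--
PIs = {--01, -0-1, -110, 0--1, 0-0-, 01--, 1-10, 101-}
Coverage chart:
  m0: 0-0- ←essential
  m1: --01,-0-1,0--1,0-0-
  m3: -0-1,0--1
  m4: 0-0-,01--
  m5: --01,0--1,0-0-,01--
  m7: 0--1,01--
  m9: --01,-0-1
  m10: 1-10,101-
  m11: -0-1,101-
  m13: --01 ←essential
  m14: -110,1-10
Essential: --01, 0-0-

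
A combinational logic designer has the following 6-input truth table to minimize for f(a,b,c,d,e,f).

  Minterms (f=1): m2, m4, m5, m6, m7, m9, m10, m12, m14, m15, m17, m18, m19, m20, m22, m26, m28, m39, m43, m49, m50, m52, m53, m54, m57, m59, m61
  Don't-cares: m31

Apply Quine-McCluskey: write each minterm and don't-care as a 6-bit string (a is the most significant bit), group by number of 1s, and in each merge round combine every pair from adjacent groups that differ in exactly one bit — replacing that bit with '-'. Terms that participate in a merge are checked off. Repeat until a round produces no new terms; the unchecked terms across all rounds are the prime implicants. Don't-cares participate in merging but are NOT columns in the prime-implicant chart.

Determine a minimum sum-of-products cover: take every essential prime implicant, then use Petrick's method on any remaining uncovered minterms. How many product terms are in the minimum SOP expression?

11

[col 0] 000010*, 000100*, 000101*, 000110*, 000111*, 001001, 001010*, 001100*, 001110*, 001111*, 010001*, 010010*, 010011*, 010100*, 010110*, 011010*, 011100*, 011111*, 100111*, 101011*, 110001*, 110010*, 110100*, 110101*, 110110*, 111001*, 111011*, 111101*
[col 1] -00111, -10001, -10010*, -10100*, -10110*, 0-0010*, 0-0100*, 0-0110*, 0-1010*, 0-1100*, 0-1111, 00-010*, 00-100*, 00-110*, 00-111*, 000-10*, 0001-0*, 0001-1*, 00010-*, 00011-*, 001-10*, 0011-0*, 00111-*, 01-010*, 01-100*, 010-10*, 0100-1, 01001-, 0101-0*, 1-1011, 11-001*, 11-101*, 110-01*, 110-10*, 1101-0*, 11010-, 111-01*, 1110-1
[col 2] -10-10, -101-0, 0--010, 0--100, 0-0-10, 0-01-0, 00--10, 00-1-0, 00-11-, 0001--, 11--01
Prime implicants: -00111, -10-10, -10001, -101-0, 0--010, 0--100, 0-0-10, 0-01-0, 0-1111, 00--10, 00-1-0, 00-11-, 0001--, 001001, 0100-1, 01001-, 1-1011, 11--01, 11010-, 1110-1
PI chart (minterm → PIs covering it):
  2 | 0--010,0-0-10,00--10
  4 | 0--100,0-01-0,00-1-0,0001--
  5 | 0001--  (sole → essential)
  6 | 0-0-10,0-01-0,00--10,00-1-0,00-11-,0001--
  7 | -00111,00-11-,0001--
  9 | 001001  (sole → essential)
  10 | 0--010,00--10
  12 | 0--100,00-1-0
  14 | 00--10,00-1-0,00-11-
  15 | 0-1111,00-11-
  17 | -10001,0100-1
  18 | -10-10,0--010,0-0-10,01001-
  19 | 0100-1,01001-
  20 | -101-0,0--100,0-01-0
  22 | -10-10,-101-0,0-0-10,0-01-0
  26 | 0--010  (sole → essential)
  28 | 0--100  (sole → essential)
  39 | -00111  (sole → essential)
  43 | 1-1011  (sole → essential)
  49 | -10001,11--01
  50 | -10-10  (sole → essential)
  52 | -101-0,11010-
  53 | 11--01,11010-
  54 | -10-10,-101-0
  57 | 11--01,1110-1
  59 | 1-1011,1110-1
  61 | 11--01  (sole → essential)
Essential prime implicants: -00111, -10-10, 0--010, 0--100, 0001--, 001001, 1-1011, 11--01
Petrick residual → -101-0, 00-11-, 0100-1
Minimum SOP uses 11 PIs: b'c'def + bc'ef' + bc'df' + a'd'ef' + a'de'f' + a'b'de + a'b'c'd + a'b'cd'e'f + a'bc'd'f + acd'ef + abe'f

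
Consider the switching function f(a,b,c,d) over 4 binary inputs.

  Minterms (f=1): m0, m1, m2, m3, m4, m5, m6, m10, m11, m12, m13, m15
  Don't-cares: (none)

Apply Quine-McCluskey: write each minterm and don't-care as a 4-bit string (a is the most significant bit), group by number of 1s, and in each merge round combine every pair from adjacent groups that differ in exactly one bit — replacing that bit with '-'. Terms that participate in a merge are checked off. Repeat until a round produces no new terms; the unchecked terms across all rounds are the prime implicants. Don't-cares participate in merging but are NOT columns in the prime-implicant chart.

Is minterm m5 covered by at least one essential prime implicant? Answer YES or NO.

[col 0] 0000*, 0001*, 0010*, 0011*, 0100*, 0101*, 0110*, 1010*, 1011*, 1100*, 1101*, 1111*
[col 1] -010*, -011*, -100*, -101*, 0-00*, 0-01*, 0-10*, 00-0*, 00-1*, 000-*, 001-*, 01-0*, 010-*, 1-11, 101-*, 11-1, 110-*
[col 2] -01-, -10-, 0--0, 0-0-, 00--
Prime implicants: -01-, -10-, 0--0, 0-0-, 00--, 1-11, 11-1
PI chart (minterm → PIs covering it):
  0 | 0--0,0-0-,00--
  1 | 0-0-,00--
  2 | -01-,0--0,00--
  3 | -01-,00--
  4 | -10-,0--0,0-0-
  5 | -10-,0-0-
  6 | 0--0  (sole → essential)
  10 | -01-  (sole → essential)
  11 | -01-,1-11
  12 | -10-  (sole → essential)
  13 | -10-,11-1
  15 | 1-11,11-1
Essential prime implicants: -01-, -10-, 0--0

YES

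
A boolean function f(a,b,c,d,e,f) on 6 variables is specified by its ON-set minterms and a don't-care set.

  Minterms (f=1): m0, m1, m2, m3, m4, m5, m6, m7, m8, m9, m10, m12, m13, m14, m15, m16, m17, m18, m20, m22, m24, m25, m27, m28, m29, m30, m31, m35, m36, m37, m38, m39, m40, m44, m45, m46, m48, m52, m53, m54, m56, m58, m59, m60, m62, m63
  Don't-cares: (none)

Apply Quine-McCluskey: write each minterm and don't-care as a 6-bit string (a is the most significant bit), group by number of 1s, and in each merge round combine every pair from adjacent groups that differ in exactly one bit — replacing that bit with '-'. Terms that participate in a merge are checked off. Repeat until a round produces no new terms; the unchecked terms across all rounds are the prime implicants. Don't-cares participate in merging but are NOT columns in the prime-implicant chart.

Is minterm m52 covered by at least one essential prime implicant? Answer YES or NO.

YES

[col 0] 000000*, 000001*, 000010*, 000011*, 000100*, 000101*, 000110*, 000111*, 001000*, 001001*, 001010*, 001100*, 001101*, 001110*, 001111*, 010000*, 010001*, 010010*, 010100*, 010110*, 011000*, 011001*, 011011*, 011100*, 011101*, 011110*, 011111*, 100011*, 100100*, 100101*, 100110*, 100111*, 101000*, 101100*, 101101*, 101110*, 110000*, 110100*, 110101*, 110110*, 111000*, 111010*, 111011*, 111100*, 111110*, 111111*
[col 1] -00011*, -00100*, -00101*, -00110*, -00111*, -01000*, -01100*, -01101*, -01110*, -10000*, -10100*, -10110*, -11000*, -11011*, -11100*, -11110*, -11111*, 0-0000*, 0-0001*, 0-0010*, 0-0100*, 0-0110*, 0-1000*, 0-1001*, 0-1100*, 0-1101*, 0-1110*, 0-1111*, 00-000*, 00-001*, 00-010*, 00-100*, 00-101*, 00-110*, 00-111*, 000-00*, 000-01*, 000-10*, 000-11*, 0000-0*, 0000-1*, 00000-*, 00001-*, 0001-0*, 0001-1*, 00010-*, 00011-*, 001-00*, 001-01*, 001-10*, 0010-0*, 00100-*, 0011-0*, 0011-1*, 00110-*, 00111-*, 01-000*, 01-001*, 01-100*, 01-110*, 010-00*, 010-10*, 0100-0*, 01000-*, 0101-0*, 011-00*, 011-01*, 011-11*, 0110-1*, 01100-*, 0111-0*, 0111-1*, 01110-*, 01111-*, 1-0100*, 1-0101*, 1-0110*, 1-1000*, 1-1100*, 1-1110*, 10-100*, 10-101*, 10-110*, 100-11*, 1001-0*, 1001-1*, 10010-*, 10011-*, 101-00*, 1011-0*, 10110-*, 11-000*, 11-100*, 11-110*, 110-00*, 1101-0*, 11010-*, 111-00*, 111-10*, 111-11*, 1110-0*, 11101-*, 1111-0*, 11111-*
[col 2] --0100*, --0110*, --1000*, --1100*, --1110*, -0-100*, -0-101*, -0-110*, -00-11, -001-0*, -001-1*, -0010-*, -0011-*, -01-00*, -011-0*, -0110-*, -1-000*, -1-100*, -1-110*, -10-00*, -101-0*, -11-00*, -11-11, -111-0*, -1111-, 0--000*, 0--001*, 0--100*, 0--110*, 0-0-00*, 0-0-10*, 0-00-0*, 0-000-*, 0-01-0*, 0-1-00*, 0-1-01*, 0-100-*, 0-11-0*, 0-11-1*, 0-110-*, 0-111-*, 00--00*, 00--01*, 00--10*, 00-0-0*, 00-00-*, 00-1-0*, 00-1-1*, 00-10-*, 00-11-*, 000--0*, 000--1*, 000-0-*, 000-1-*, 0000--*, 0001--*, 001--0*, 001-0-*, 0011--*, 01--00*, 01-00-*, 01-1-0*, 010--0*, 011--1, 011-0-*, 0111--*, 1--100*, 1--110*, 1-01-0*, 1-010-, 1-1-00*, 1-11-0*, 10-1-0*, 10-10-*, 1001--*, 11--00*, 11-1-0*, 111--0, 111-1-
[col 3] ---100*, ---110*, --01-0*, --1-00, --11-0*, -0-1-0*, -0-10-, -001--, -1--00, -1-1-0*, 0---00, 0--00-, 0--1-0*, 0-0--0, 0-1-0-, 0-11--, 00---0, 00--0-, 00-1--, 000---, 1--1-0*
[col 4] ---1-0
Prime implicants: ---1-0, --1-00, -0-10-, -00-11, -001--, -1--00, -11-11, -1111-, 0---00, 0--00-, 0-0--0, 0-1-0-, 0-11--, 00---0, 00--0-, 00-1--, 000---, 011--1, 1-010-, 111--0, 111-1-
PI chart (minterm → PIs covering it):
  0 | 0---00,0--00-,0-0--0,00---0,00--0-,000---
  1 | 0--00-,00--0-,000---
  2 | 0-0--0,00---0,000---
  3 | -00-11,000---
  4 | ---1-0,-0-10-,-001--,0---00,0-0--0,00---0,00--0-,00-1--,000---
  5 | -0-10-,-001--,00--0-,00-1--,000---
  6 | ---1-0,-001--,0-0--0,00---0,00-1--,000---
  7 | -00-11,-001--,00-1--,000---
  8 | --1-00,0---00,0--00-,0-1-0-,00---0,00--0-
  9 | 0--00-,0-1-0-,00--0-
  10 | 00---0  (sole → essential)
  12 | ---1-0,--1-00,-0-10-,0---00,0-1-0-,0-11--,00---0,00--0-,00-1--
  13 | -0-10-,0-1-0-,0-11--,00--0-,00-1--
  14 | ---1-0,0-11--,00---0,00-1--
  15 | 0-11--,00-1--
  16 | -1--00,0---00,0--00-,0-0--0
  17 | 0--00-  (sole → essential)
  18 | 0-0--0  (sole → essential)
  20 | ---1-0,-1--00,0---00,0-0--0
  22 | ---1-0,0-0--0
  24 | --1-00,-1--00,0---00,0--00-,0-1-0-
  25 | 0--00-,0-1-0-,011--1
  27 | -11-11,011--1
  28 | ---1-0,--1-00,-1--00,0---00,0-1-0-,0-11--
  29 | 0-1-0-,0-11--,011--1
  30 | ---1-0,-1111-,0-11--
  31 | -11-11,-1111-,0-11--,011--1
  35 | -00-11  (sole → essential)
  36 | ---1-0,-0-10-,-001--,1-010-
  37 | -0-10-,-001--,1-010-
  38 | ---1-0,-001--
  39 | -00-11,-001--
  40 | --1-00  (sole → essential)
  44 | ---1-0,--1-00,-0-10-
  45 | -0-10-  (sole → essential)
  46 | ---1-0  (sole → essential)
  48 | -1--00  (sole → essential)
  52 | ---1-0,-1--00,1-010-
  53 | 1-010-  (sole → essential)
  54 | ---1-0  (sole → essential)
  56 | --1-00,-1--00,111--0
  58 | 111--0,111-1-
  59 | -11-11,111-1-
  60 | ---1-0,--1-00,-1--00,111--0
  62 | ---1-0,-1111-,111--0,111-1-
  63 | -11-11,-1111-,111-1-
Essential prime implicants: ---1-0, --1-00, -0-10-, -00-11, -1--00, 0--00-, 0-0--0, 00---0, 1-010-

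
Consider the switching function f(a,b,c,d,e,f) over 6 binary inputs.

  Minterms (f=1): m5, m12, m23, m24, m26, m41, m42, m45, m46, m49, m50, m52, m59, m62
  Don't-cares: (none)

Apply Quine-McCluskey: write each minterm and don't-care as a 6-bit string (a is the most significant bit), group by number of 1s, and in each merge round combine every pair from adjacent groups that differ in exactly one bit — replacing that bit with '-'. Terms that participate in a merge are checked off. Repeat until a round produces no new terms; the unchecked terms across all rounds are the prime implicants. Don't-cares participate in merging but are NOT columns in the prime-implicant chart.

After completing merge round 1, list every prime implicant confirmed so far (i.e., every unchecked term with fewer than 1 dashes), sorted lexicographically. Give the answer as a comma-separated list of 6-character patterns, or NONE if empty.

size-2^0 implicants → 000101  001100  010111  011000(✓)  011010(✓)  101001(✓)  101010(✓)  101101(✓)  101110(✓)  110001  110010  110100  111011  111110(✓)
size-2^1 implicants → 0110-0  1-1110  101-01  101-10
Unchecked terms (primes): 000101, 001100, 010111, 0110-0, 1-1110, 101-01, 101-10, 110001, 110010, 110100, 111011

000101, 001100, 010111, 110001, 110010, 110100, 111011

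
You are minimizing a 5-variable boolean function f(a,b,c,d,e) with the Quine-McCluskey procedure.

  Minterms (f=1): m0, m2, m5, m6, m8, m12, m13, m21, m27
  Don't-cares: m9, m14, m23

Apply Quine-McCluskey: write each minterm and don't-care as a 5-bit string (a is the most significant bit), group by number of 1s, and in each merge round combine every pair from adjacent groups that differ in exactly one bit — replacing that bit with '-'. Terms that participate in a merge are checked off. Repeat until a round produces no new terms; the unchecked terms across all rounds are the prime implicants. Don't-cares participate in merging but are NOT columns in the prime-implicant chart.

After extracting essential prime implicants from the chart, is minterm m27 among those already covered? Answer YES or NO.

Round 0: 00000✓ 00010✓ 00101✓ 00110✓ 01000✓ 01001✓ 01100✓ 01101✓ 01110✓ 10101✓ 10111✓ 11011
Round 1: -0101 0-000 0-101 0-110 00-10 000-0 01-00✓ 01-01✓ 0100-✓ 011-0 0110-✓ 101-1
Round 2: 01-0-
PIs = {-0101, 0-000, 0-101, 0-110, 00-10, 000-0, 01-0-, 011-0, 101-1, 11011}
Coverage chart:
  m0: 0-000,000-0
  m2: 00-10,000-0
  m5: -0101,0-101
  m6: 0-110,00-10
  m8: 0-000,01-0-
  m12: 01-0-,011-0
  m13: 0-101,01-0-
  m21: -0101,101-1
  m27: 11011 ←essential
Essential: 11011

YES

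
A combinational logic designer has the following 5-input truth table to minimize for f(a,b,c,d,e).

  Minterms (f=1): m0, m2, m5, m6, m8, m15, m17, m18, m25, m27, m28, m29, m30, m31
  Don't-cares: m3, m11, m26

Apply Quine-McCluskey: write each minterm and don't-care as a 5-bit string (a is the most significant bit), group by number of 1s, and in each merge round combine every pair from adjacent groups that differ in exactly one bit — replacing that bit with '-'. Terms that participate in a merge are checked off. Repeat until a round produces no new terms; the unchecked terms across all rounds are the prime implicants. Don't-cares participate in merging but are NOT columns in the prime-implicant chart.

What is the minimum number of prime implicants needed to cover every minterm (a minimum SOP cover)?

[col 0] 00000*, 00010*, 00011*, 00101, 00110*, 01000*, 01011*, 01111*, 10001*, 10010*, 11001*, 11010*, 11011*, 11100*, 11101*, 11110*, 11111*
[col 1] -0010, -1011*, -1111*, 0-000, 0-011, 00-10, 000-0, 0001-, 01-11*, 1-001, 1-010, 11-01*, 11-10*, 11-11*, 110-1*, 1101-*, 111-0*, 111-1*, 1110-*, 1111-*
[col 2] -1-11, 11--1, 11-1-, 111--
Prime implicants: -0010, -1-11, 0-000, 0-011, 00-10, 000-0, 0001-, 00101, 1-001, 1-010, 11--1, 11-1-, 111--
PI chart (minterm → PIs covering it):
  0 | 0-000,000-0
  2 | -0010,00-10,000-0,0001-
  5 | 00101  (sole → essential)
  6 | 00-10  (sole → essential)
  8 | 0-000  (sole → essential)
  15 | -1-11  (sole → essential)
  17 | 1-001  (sole → essential)
  18 | -0010,1-010
  25 | 1-001,11--1
  27 | -1-11,11--1,11-1-
  28 | 111--  (sole → essential)
  29 | 11--1,111--
  30 | 11-1-,111--
  31 | -1-11,11--1,11-1-,111--
Essential prime implicants: -1-11, 0-000, 00-10, 00101, 1-001, 111--
Petrick residual → -0010
Minimum SOP uses 7 PIs: b'c'de' + bde + a'c'd'e' + a'b'de' + a'b'cd'e + ac'd'e + abc

7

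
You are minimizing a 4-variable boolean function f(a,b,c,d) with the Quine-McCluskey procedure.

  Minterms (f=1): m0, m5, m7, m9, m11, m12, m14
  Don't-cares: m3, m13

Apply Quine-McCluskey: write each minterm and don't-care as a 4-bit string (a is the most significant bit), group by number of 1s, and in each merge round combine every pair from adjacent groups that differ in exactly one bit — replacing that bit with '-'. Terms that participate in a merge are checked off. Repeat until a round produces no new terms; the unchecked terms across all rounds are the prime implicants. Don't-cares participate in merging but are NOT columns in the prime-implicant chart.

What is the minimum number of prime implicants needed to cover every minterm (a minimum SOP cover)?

4

size-2^0 implicants → 0000  0011(✓)  0101(✓)  0111(✓)  1001(✓)  1011(✓)  1100(✓)  1101(✓)  1110(✓)
size-2^1 implicants → -011  -101  0-11  01-1  1-01  10-1  11-0  110-
Unchecked terms (primes): -011, -101, 0-11, 0000, 01-1, 1-01, 10-1, 11-0, 110-
Minterm coverage:
  m0 ⊆ 0000 [E]
  m5 ⊆ -101,01-1
  m7 ⊆ 0-11,01-1
  m9 ⊆ 1-01,10-1
  m11 ⊆ -011,10-1
  m12 ⊆ 11-0,110-
  m14 ⊆ 11-0 [E]
E = {0000, 11-0}
Petrick residual → 01-1, 10-1
Cover = a'b'c'd' + a'bd + ab'd + abd'  |cover|=4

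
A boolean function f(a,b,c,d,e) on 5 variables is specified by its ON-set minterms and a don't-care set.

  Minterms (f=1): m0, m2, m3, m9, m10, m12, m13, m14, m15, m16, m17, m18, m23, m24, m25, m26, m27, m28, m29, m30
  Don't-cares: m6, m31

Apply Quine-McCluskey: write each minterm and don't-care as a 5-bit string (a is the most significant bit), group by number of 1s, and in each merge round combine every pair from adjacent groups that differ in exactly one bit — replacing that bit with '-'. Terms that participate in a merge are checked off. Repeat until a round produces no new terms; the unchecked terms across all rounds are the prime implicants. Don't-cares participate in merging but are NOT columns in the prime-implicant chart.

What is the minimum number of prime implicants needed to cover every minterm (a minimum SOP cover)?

[col 0] 00000*, 00010*, 00011*, 00110*, 01001*, 01010*, 01100*, 01101*, 01110*, 01111*, 10000*, 10001*, 10010*, 10111*, 11000*, 11001*, 11010*, 11011*, 11100*, 11101*, 11110*, 11111*
[col 1] -0000*, -0010*, -1001*, -1010*, -1100*, -1101*, -1110*, -1111*, 0-010*, 0-110*, 00-10*, 000-0*, 0001-, 01-01*, 01-10*, 011-0*, 011-1*, 0110-*, 0111-*, 1-000*, 1-001*, 1-010*, 1-111, 100-0*, 1000-*, 11-00*, 11-01*, 11-10*, 11-11*, 110-0*, 110-1*, 1100-*, 1101-*, 111-0*, 111-1*, 1110-*, 1111-*
[col 2] --010, -00-0, -1-01, -1-10, -11-0*, -11-1*, -110-*, -111-*, 0--10, 011--*, 1-0-0, 1-00-, 11--0*, 11--1*, 11-0-*, 11-1-*, 110--*, 111--*
[col 3] -11--, 11---
Prime implicants: --010, -00-0, -1-01, -1-10, -11--, 0--10, 0001-, 1-0-0, 1-00-, 1-111, 11---
PI chart (minterm → PIs covering it):
  0 | -00-0  (sole → essential)
  2 | --010,-00-0,0--10,0001-
  3 | 0001-  (sole → essential)
  9 | -1-01  (sole → essential)
  10 | --010,-1-10,0--10
  12 | -11--  (sole → essential)
  13 | -1-01,-11--
  14 | -1-10,-11--,0--10
  15 | -11--  (sole → essential)
  16 | -00-0,1-0-0,1-00-
  17 | 1-00-  (sole → essential)
  18 | --010,-00-0,1-0-0
  23 | 1-111  (sole → essential)
  24 | 1-0-0,1-00-,11---
  25 | -1-01,1-00-,11---
  26 | --010,-1-10,1-0-0,11---
  27 | 11---  (sole → essential)
  28 | -11--,11---
  29 | -1-01,-11--,11---
  30 | -1-10,-11--,11---
Essential prime implicants: -00-0, -1-01, -11--, 0001-, 1-00-, 1-111, 11---
Petrick residual → --010
Minimum SOP uses 8 PIs: c'de' + b'c'e' + bd'e + bc + a'b'c'd + ac'd' + acde + ab

8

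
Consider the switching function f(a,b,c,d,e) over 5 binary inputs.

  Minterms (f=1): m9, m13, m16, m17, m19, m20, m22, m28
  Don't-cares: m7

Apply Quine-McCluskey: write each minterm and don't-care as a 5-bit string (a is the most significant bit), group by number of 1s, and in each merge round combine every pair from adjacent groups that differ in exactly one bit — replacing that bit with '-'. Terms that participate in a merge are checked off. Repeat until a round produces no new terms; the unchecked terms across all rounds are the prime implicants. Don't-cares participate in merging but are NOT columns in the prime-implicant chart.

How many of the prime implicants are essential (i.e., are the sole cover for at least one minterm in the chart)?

4

[col 0] 00111, 01001*, 01101*, 10000*, 10001*, 10011*, 10100*, 10110*, 11100*
[col 1] 01-01, 1-100, 10-00, 100-1, 1000-, 101-0
Prime implicants: 00111, 01-01, 1-100, 10-00, 100-1, 1000-, 101-0
PI chart (minterm → PIs covering it):
  9 | 01-01  (sole → essential)
  13 | 01-01  (sole → essential)
  16 | 10-00,1000-
  17 | 100-1,1000-
  19 | 100-1  (sole → essential)
  20 | 1-100,10-00,101-0
  22 | 101-0  (sole → essential)
  28 | 1-100  (sole → essential)
Essential prime implicants: 01-01, 1-100, 100-1, 101-0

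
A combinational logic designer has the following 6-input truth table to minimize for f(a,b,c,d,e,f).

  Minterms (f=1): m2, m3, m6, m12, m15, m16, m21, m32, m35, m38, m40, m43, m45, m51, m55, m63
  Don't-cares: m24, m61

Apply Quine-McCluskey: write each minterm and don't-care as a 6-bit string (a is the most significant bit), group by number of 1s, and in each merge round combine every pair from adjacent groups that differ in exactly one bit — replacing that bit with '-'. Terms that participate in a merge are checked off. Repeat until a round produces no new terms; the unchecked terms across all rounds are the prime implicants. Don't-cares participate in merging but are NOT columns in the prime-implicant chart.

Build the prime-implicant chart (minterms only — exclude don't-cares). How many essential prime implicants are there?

[col 0] 000010*, 000011*, 000110*, 001100, 001111, 010000*, 010101, 011000*, 100000*, 100011*, 100110*, 101000*, 101011*, 101101*, 110011*, 110111*, 111101*, 111111*
[col 1] -00011, -00110, 000-10, 00001-, 01-000, 1-0011, 1-1101, 10-000, 10-011, 11-111, 110-11, 1111-1
Prime implicants: -00011, -00110, 000-10, 00001-, 001100, 001111, 01-000, 010101, 1-0011, 1-1101, 10-000, 10-011, 11-111, 110-11, 1111-1
PI chart (minterm → PIs covering it):
  2 | 000-10,00001-
  3 | -00011,00001-
  6 | -00110,000-10
  12 | 001100  (sole → essential)
  15 | 001111  (sole → essential)
  16 | 01-000  (sole → essential)
  21 | 010101  (sole → essential)
  32 | 10-000  (sole → essential)
  35 | -00011,1-0011,10-011
  38 | -00110  (sole → essential)
  40 | 10-000  (sole → essential)
  43 | 10-011  (sole → essential)
  45 | 1-1101  (sole → essential)
  51 | 1-0011,110-11
  55 | 11-111,110-11
  63 | 11-111,1111-1
Essential prime implicants: -00110, 001100, 001111, 01-000, 010101, 1-1101, 10-000, 10-011

8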